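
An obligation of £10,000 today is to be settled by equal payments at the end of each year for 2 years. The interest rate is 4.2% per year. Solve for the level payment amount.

£5,317.16

Level ordinary annuity; solve PV = PMT × [(1 − (1+r)^−n)/r] for PMT.
Periodic rate r = 0.042 per year.
With n = 2: PMT = 10,000 / ([(1 − (1+r)^−n)/r]) = £5,317.16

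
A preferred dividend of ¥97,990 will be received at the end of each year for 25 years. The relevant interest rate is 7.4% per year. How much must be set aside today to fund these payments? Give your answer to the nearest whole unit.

This is an ordinary annuity: 25 payments of ¥97,990 at the end of each year.
Periodic rate r = 0.074 per year.
PV = PMT × [(1 − (1+r)^−n)/r] = 97,990 × [1 − (1+r)^−25] / r = ¥1,101,939

¥1,101,939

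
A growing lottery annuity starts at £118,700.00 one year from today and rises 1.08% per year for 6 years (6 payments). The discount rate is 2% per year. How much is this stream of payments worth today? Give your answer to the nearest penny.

£682,678.84

Periodic rate r = 0.02 per year.
Growing ordinary annuity: PV = PMT₁ × [1 − ((1+g)/(1+r))^n] / (r − g) = 118,700 × [1 − ((1+0.0108)/(1+r))^6] / (r − 0.0108) = £682,678.84.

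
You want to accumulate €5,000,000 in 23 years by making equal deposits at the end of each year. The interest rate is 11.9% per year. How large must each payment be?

€48,465.57

Level ordinary annuity; solve FV = PMT × [((1+r)^n − 1)/r] for PMT.
Periodic rate r = 0.119 per year.
With n = 23: PMT = 5,000,000 / ([((1+r)^n − 1)/r]) = €48,465.57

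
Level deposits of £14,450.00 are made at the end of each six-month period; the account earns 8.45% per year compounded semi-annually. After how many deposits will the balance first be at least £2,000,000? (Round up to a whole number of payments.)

Periodic rate r = 0.0845/2 per half-year; n is counted in half-years.
Ordinary annuity FV: 2,000,000 = 14,450 × [((1+r)^n − 1)/r].
(1+r)^n = 1 + 2,000,000 × r / 14,450, so n = ln(1 + 2,000,000·r/14,450) / ln(1+r) = 46.49.
Round up to a whole number of payments: n = 47.

47 payments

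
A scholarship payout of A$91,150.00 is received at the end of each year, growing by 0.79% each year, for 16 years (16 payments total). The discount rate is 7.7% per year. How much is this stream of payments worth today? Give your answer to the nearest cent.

Periodic rate r = 0.077 per year.
Growing ordinary annuity: PV = PMT₁ × [1 − ((1+g)/(1+r))^n] / (r − g) = 91,150 × [1 − ((1+0.0079)/(1+r))^16] / (r − 0.0079) = A$862,533.67.

A$862,533.67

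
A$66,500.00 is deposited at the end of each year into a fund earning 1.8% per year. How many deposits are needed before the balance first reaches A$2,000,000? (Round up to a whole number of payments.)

25 payments

Periodic rate r = 0.018 per year.
Ordinary annuity FV: 2,000,000 = 66,500 × [((1+r)^n − 1)/r].
(1+r)^n = 1 + 2,000,000 × r / 66,500, so n = ln(1 + 2,000,000·r/66,500) / ln(1+r) = 24.25.
Round up to a whole number of payments: n = 25.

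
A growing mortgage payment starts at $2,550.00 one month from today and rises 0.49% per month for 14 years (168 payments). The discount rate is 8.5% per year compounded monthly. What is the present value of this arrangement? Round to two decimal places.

$356,847.82

Periodic rate r = 0.085/12 per month; n is counted in months.
Growing ordinary annuity: PV = PMT₁ × [1 − ((1+g)/(1+r))^n] / (r − g) = 2,550 × [1 − ((1+0.0049)/(1+r))^168] / (r − 0.0049) = $356,847.82.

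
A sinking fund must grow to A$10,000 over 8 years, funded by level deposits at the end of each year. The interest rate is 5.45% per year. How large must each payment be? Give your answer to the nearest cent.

A$1,030.48

Level ordinary annuity; solve FV = PMT × [((1+r)^n − 1)/r] for PMT.
Periodic rate r = 0.0545 per year.
With n = 8: PMT = 10,000 / ([((1+r)^n − 1)/r]) = A$1,030.48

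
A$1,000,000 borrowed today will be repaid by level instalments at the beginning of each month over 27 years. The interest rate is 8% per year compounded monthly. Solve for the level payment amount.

Level annuity due; solve PV = PMT × [(1 − (1+r)^−n)/r] × (1+r) for PMT.
Periodic rate r = 0.08/12 per month; n is counted in months.
With n = 324: PMT = 1,000,000 / ([(1 − (1+r)^−n)/r] × (1+r)) = A$7,492.85

A$7,492.85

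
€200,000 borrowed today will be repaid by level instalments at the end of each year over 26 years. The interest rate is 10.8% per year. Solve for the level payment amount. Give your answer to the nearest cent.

Level ordinary annuity; solve PV = PMT × [(1 − (1+r)^−n)/r] for PMT.
Periodic rate r = 0.108 per year.
With n = 26: PMT = 200,000 / ([(1 − (1+r)^−n)/r]) = €23,213.25

€23,213.25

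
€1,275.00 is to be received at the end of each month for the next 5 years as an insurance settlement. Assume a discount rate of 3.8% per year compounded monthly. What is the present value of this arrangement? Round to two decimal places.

This is an ordinary annuity: 60 payments of €1,275.00 at the end of each month.
Periodic rate r = 0.038/12 per month; n is counted in months.
PV = PMT × [(1 − (1+r)^−n)/r] = 1,275 × [1 − (1+r)^−60] / r = €69,571.75

€69,571.75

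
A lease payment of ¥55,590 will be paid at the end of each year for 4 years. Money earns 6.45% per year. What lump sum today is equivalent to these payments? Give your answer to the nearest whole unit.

¥190,657

This is an ordinary annuity: 4 payments of ¥55,590 at the end of each year.
Periodic rate r = 0.0645 per year.
PV = PMT × [(1 − (1+r)^−n)/r] = 55,590 × [1 − (1+r)^−4] / r = ¥190,657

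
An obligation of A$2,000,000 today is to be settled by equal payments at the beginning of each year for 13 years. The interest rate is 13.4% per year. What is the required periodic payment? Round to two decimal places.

Level annuity due; solve PV = PMT × [(1 − (1+r)^−n)/r] × (1+r) for PMT.
Periodic rate r = 0.134 per year.
With n = 13: PMT = 2,000,000 / ([(1 − (1+r)^−n)/r] × (1+r)) = A$293,578.88

A$293,578.88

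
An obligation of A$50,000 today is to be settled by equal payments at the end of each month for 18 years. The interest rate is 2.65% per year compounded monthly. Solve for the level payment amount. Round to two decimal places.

A$291.31

Level ordinary annuity; solve PV = PMT × [(1 − (1+r)^−n)/r] for PMT.
Periodic rate r = 0.0265/12 per month; n is counted in months.
With n = 216: PMT = 50,000 / ([(1 − (1+r)^−n)/r]) = A$291.31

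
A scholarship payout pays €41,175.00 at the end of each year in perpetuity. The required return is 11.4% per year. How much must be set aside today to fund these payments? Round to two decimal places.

Periodic rate r = 0.114 per year.
Level perpetuity: PV = PMT / r = 41,175 / (0.114) = €361,184.21.

€361,184.21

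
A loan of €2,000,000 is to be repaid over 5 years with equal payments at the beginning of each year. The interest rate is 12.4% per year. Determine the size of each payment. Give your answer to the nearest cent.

Level annuity due; solve PV = PMT × [(1 − (1+r)^−n)/r] × (1+r) for PMT.
Periodic rate r = 0.124 per year.
With n = 5: PMT = 2,000,000 / ([(1 − (1+r)^−n)/r] × (1+r)) = €498,512.24

€498,512.24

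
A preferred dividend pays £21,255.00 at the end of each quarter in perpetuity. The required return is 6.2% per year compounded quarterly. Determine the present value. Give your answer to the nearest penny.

Periodic rate r = 0.062/4 per quarter.
Level perpetuity: PV = PMT / r = 21,255 / (0.062/4) = £1,371,290.32.

£1,371,290.32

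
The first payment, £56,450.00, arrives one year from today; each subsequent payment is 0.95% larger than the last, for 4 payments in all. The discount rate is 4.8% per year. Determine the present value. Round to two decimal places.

Periodic rate r = 0.048 per year.
Growing ordinary annuity: PV = PMT₁ × [1 − ((1+g)/(1+r))^n] / (r − g) = 56,450 × [1 − ((1+0.0095)/(1+r))^4] / (r − 0.0095) = £203,873.32.

£203,873.32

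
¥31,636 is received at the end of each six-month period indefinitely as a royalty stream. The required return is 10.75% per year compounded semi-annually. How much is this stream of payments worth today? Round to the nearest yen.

¥588,577

Periodic rate r = 0.1075/2 per half-year.
Level perpetuity: PV = PMT / r = 31,636 / (0.1075/2) = ¥588,577.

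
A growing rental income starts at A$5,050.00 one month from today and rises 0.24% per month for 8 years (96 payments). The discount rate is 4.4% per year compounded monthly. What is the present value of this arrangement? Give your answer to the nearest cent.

Periodic rate r = 0.044/12 per month; n is counted in months.
Growing ordinary annuity: PV = PMT₁ × [1 − ((1+g)/(1+r))^n] / (r − g) = 5,050 × [1 − ((1+0.0024)/(1+r))^96] / (r − 0.0024) = A$455,185.03.

A$455,185.03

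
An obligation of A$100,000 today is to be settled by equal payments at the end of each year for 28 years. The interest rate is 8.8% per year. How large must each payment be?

A$9,715.96

Level ordinary annuity; solve PV = PMT × [(1 − (1+r)^−n)/r] for PMT.
Periodic rate r = 0.088 per year.
With n = 28: PMT = 100,000 / ([(1 − (1+r)^−n)/r]) = A$9,715.96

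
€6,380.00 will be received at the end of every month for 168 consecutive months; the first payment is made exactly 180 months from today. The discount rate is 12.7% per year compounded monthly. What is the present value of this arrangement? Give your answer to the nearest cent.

€75,957.50

Ordinary annuity of 168 payments, first payment at period 180.
Periodic rate r = 0.127/12 per month; n is counted in months.
The ordinary-annuity PV formula values the stream one period before the first payment (period 179); discount that back 179 periods:
PV₀ = 6,380 × [1 − (1+r)^−168] / r × (1+r)^−179 = €75,957.50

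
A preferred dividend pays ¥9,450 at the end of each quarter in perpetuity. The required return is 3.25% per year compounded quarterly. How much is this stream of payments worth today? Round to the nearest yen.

¥1,163,077

Periodic rate r = 0.0325/4 per quarter.
Level perpetuity: PV = PMT / r = 9,450 / (0.0325/4) = ¥1,163,077.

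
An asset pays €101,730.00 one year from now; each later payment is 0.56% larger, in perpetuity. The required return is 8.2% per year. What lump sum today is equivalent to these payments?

€1,331,544.50

Periodic rate r = 0.082 per year.
Growing perpetuity (Gordon): PV = PMT₁ / (r − g) = 101,730 / (r − 0.0056) = €1,331,544.50.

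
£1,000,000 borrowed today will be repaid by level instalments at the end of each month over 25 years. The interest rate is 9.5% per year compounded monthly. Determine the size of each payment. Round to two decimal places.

£8,736.97

Level ordinary annuity; solve PV = PMT × [(1 − (1+r)^−n)/r] for PMT.
Periodic rate r = 0.095/12 per month; n is counted in months.
With n = 300: PMT = 1,000,000 / ([(1 − (1+r)^−n)/r]) = £8,736.97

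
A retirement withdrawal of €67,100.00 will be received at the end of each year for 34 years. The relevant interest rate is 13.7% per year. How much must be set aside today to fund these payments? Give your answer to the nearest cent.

This is an ordinary annuity: 34 payments of €67,100.00 at the end of each year.
Periodic rate r = 0.137 per year.
PV = PMT × [(1 − (1+r)^−n)/r] = 67,100 × [1 − (1+r)^−34] / r = €483,555.92

€483,555.92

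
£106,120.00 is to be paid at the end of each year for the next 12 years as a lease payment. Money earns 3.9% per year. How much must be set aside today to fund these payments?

£1,001,747.81

This is an ordinary annuity: 12 payments of £106,120.00 at the end of each year.
Periodic rate r = 0.039 per year.
PV = PMT × [(1 − (1+r)^−n)/r] = 106,120 × [1 − (1+r)^−12] / r = £1,001,747.81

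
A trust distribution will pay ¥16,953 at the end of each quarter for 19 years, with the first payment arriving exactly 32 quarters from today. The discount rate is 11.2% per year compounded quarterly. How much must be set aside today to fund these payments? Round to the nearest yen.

¥225,681

Ordinary annuity of 76 payments, first payment at period 32.
Periodic rate r = 0.112/4 per quarter; n is counted in quarters.
The ordinary-annuity PV formula values the stream one period before the first payment (period 31); discount that back 31 periods:
PV₀ = 16,953 × [1 − (1+r)^−76] / r × (1+r)^−31 = ¥225,681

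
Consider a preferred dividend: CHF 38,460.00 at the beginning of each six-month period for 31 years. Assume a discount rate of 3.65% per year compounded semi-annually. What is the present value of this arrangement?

CHF 1,446,616.29

This is an annuity due: 62 payments of CHF 38,460.00 at the beginning of each six-month period.
Periodic rate r = 0.0365/2 per half-year; n is counted in half-years.
PV = PMT × [(1 − (1+r)^−n)/r] × (1+r) = 38,460 × [1 − (1+r)^−62] / r × (1+r) = CHF 1,446,616.29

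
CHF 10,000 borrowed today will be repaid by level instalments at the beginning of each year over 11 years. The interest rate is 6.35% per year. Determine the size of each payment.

CHF 1,213.66

Level annuity due; solve PV = PMT × [(1 − (1+r)^−n)/r] × (1+r) for PMT.
Periodic rate r = 0.0635 per year.
With n = 11: PMT = 10,000 / ([(1 − (1+r)^−n)/r] × (1+r)) = CHF 1,213.66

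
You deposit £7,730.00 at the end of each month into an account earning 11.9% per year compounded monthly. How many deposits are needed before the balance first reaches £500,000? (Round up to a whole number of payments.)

51 payments

Periodic rate r = 0.119/12 per month; n is counted in months.
Ordinary annuity FV: 500,000 = 7,730 × [((1+r)^n − 1)/r].
(1+r)^n = 1 + 500,000 × r / 7,730, so n = ln(1 + 500,000·r/7,730) / ln(1+r) = 50.22.
Round up to a whole number of payments: n = 51.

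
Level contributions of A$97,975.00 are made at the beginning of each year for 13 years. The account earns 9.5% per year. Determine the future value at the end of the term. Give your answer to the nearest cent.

A$2,545,133.77

This is an annuity due: 13 deposits of A$97,975.00 at the beginning of each year.
Periodic rate r = 0.095 per year.
FV = PMT × [((1+r)^n − 1)/r] × (1+r) = 97,975 × [(1+r)^13 − 1] / r × (1+r) = A$2,545,133.77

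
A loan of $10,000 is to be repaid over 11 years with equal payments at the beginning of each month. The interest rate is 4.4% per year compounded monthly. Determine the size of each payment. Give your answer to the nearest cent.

$95.35

Level annuity due; solve PV = PMT × [(1 − (1+r)^−n)/r] × (1+r) for PMT.
Periodic rate r = 0.044/12 per month; n is counted in months.
With n = 132: PMT = 10,000 / ([(1 − (1+r)^−n)/r] × (1+r)) = $95.35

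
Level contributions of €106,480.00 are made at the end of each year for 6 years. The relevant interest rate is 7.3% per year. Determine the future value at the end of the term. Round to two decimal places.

This is an ordinary annuity: 6 deposits of €106,480.00 at the end of each year.
Periodic rate r = 0.073 per year.
FV = PMT × [((1+r)^n − 1)/r] = 106,480 × [(1+r)^6 − 1] / r = €767,463.94

€767,463.94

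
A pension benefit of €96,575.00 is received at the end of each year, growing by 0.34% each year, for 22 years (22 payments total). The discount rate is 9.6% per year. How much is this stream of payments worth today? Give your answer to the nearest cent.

€893,354.10

Periodic rate r = 0.096 per year.
Growing ordinary annuity: PV = PMT₁ × [1 − ((1+g)/(1+r))^n] / (r − g) = 96,575 × [1 − ((1+0.0034)/(1+r))^22] / (r − 0.0034) = €893,354.10.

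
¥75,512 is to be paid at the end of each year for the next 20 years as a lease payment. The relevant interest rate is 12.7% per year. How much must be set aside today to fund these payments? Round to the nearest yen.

¥540,166

This is an ordinary annuity: 20 payments of ¥75,512 at the end of each year.
Periodic rate r = 0.127 per year.
PV = PMT × [(1 − (1+r)^−n)/r] = 75,512 × [1 − (1+r)^−20] / r = ¥540,166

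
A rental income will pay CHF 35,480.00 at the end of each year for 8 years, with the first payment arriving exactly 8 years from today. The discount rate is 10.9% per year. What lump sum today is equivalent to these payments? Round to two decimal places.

Ordinary annuity of 8 payments, first payment at period 8.
Periodic rate r = 0.109 per year.
The ordinary-annuity PV formula values the stream one period before the first payment (period 7); discount that back 7 periods:
PV₀ = 35,480 × [1 − (1+r)^−8] / r × (1+r)^−7 = CHF 88,816.43

CHF 88,816.43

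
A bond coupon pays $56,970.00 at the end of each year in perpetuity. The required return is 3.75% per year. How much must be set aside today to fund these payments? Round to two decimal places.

Periodic rate r = 0.0375 per year.
Level perpetuity: PV = PMT / r = 56,970 / (0.0375) = $1,519,200.00.

$1,519,200.00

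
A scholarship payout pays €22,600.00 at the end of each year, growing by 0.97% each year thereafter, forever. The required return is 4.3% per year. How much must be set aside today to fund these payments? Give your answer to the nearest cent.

Periodic rate r = 0.043 per year.
Growing perpetuity (Gordon): PV = PMT₁ / (r − g) = 22,600 / (r − 0.0097) = €678,678.68.

€678,678.68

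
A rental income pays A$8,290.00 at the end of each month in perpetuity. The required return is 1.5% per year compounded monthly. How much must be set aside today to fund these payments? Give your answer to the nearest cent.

A$6,632,000.00

Periodic rate r = 0.015/12 per month.
Level perpetuity: PV = PMT / r = 8,290 / (0.015/12) = A$6,632,000.00.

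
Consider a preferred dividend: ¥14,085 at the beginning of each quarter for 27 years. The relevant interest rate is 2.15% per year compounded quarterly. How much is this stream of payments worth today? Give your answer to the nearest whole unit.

¥1,157,913

This is an annuity due: 108 payments of ¥14,085 at the beginning of each quarter.
Periodic rate r = 0.0215/4 per quarter; n is counted in quarters.
PV = PMT × [(1 − (1+r)^−n)/r] × (1+r) = 14,085 × [1 − (1+r)^−108] / r × (1+r) = ¥1,157,913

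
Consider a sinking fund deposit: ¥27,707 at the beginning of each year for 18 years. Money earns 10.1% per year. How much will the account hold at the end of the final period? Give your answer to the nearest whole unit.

¥1,404,941

This is an annuity due: 18 deposits of ¥27,707 at the beginning of each year.
Periodic rate r = 0.101 per year.
FV = PMT × [((1+r)^n − 1)/r] × (1+r) = 27,707 × [(1+r)^18 − 1] / r × (1+r) = ¥1,404,941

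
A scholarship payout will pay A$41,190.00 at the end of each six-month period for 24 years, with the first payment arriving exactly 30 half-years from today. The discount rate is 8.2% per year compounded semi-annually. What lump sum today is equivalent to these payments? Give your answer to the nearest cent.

Ordinary annuity of 48 payments, first payment at period 30.
Periodic rate r = 0.082/2 per half-year; n is counted in half-years.
The ordinary-annuity PV formula values the stream one period before the first payment (period 29); discount that back 29 periods:
PV₀ = 41,190 × [1 − (1+r)^−48] / r × (1+r)^−29 = A$267,752.53

A$267,752.53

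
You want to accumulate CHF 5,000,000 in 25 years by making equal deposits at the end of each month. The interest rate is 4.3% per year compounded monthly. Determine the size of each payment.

Level ordinary annuity; solve FV = PMT × [((1+r)^n − 1)/r] for PMT.
Periodic rate r = 0.043/12 per month; n is counted in months.
With n = 300: PMT = 5,000,000 / ([((1+r)^n − 1)/r]) = CHF 9,310.41

CHF 9,310.41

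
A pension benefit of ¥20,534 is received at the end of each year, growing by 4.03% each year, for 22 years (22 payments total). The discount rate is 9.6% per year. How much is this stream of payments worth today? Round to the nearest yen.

Periodic rate r = 0.096 per year.
Growing ordinary annuity: PV = PMT₁ × [1 − ((1+g)/(1+r))^n] / (r − g) = 20,534 × [1 − ((1+0.0403)/(1+r))^22] / (r − 0.0403) = ¥251,629.

¥251,629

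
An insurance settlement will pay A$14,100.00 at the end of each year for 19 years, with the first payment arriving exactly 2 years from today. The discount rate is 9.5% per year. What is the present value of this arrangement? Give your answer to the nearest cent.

Ordinary annuity of 19 payments, first payment at period 2.
Periodic rate r = 0.095 per year.
The ordinary-annuity PV formula values the stream one period before the first payment (period 1); discount that back 1 periods:
PV₀ = 14,100 × [1 − (1+r)^−19] / r × (1+r)^−1 = A$111,377.88

A$111,377.88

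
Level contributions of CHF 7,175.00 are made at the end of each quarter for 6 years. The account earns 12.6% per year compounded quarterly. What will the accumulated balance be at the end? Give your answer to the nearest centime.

This is an ordinary annuity: 24 deposits of CHF 7,175.00 at the end of each quarter.
Periodic rate r = 0.126/4 per quarter; n is counted in quarters.
FV = PMT × [((1+r)^n − 1)/r] = 7,175 × [(1+r)^24 − 1] / r = CHF 251,704.91

CHF 251,704.91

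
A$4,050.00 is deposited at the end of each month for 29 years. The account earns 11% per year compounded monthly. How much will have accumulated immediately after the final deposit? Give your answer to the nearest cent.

This is an ordinary annuity: 348 deposits of A$4,050.00 at the end of each month.
Periodic rate r = 0.11/12 per month; n is counted in months.
FV = PMT × [((1+r)^n − 1)/r] = 4,050 × [(1+r)^348 − 1] / r = A$10,134,433.41

A$10,134,433.41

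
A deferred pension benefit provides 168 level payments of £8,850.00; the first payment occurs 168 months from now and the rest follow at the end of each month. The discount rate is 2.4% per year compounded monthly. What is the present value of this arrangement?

£903,769.01

Ordinary annuity of 168 payments, first payment at period 168.
Periodic rate r = 0.024/12 per month; n is counted in months.
The ordinary-annuity PV formula values the stream one period before the first payment (period 167); discount that back 167 periods:
PV₀ = 8,850 × [1 − (1+r)^−168] / r × (1+r)^−167 = £903,769.01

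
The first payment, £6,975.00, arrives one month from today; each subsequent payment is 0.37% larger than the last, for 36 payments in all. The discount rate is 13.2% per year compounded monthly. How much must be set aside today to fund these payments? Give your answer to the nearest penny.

£219,406.23

Periodic rate r = 0.132/12 per month; n is counted in months.
Growing ordinary annuity: PV = PMT₁ × [1 − ((1+g)/(1+r))^n] / (r − g) = 6,975 × [1 − ((1+0.0037)/(1+r))^36] / (r − 0.0037) = £219,406.23.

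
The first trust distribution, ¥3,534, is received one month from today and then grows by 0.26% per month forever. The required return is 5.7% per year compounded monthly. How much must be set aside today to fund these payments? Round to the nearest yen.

¥1,643,721

Periodic rate r = 0.057/12 per month.
Growing perpetuity (Gordon): PV = PMT₁ / (r − g) = 3,534 / (r − 0.0026) = ¥1,643,721.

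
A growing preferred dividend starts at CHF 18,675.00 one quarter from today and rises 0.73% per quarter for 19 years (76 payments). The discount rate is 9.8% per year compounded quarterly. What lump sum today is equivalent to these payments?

CHF 785,912.50

Periodic rate r = 0.098/4 per quarter; n is counted in quarters.
Growing ordinary annuity: PV = PMT₁ × [1 − ((1+g)/(1+r))^n] / (r − g) = 18,675 × [1 − ((1+0.0073)/(1+r))^76] / (r − 0.0073) = CHF 785,912.50.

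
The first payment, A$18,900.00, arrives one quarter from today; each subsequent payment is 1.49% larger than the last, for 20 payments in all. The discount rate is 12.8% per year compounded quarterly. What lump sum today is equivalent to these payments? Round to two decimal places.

Periodic rate r = 0.128/4 per quarter; n is counted in quarters.
Growing ordinary annuity: PV = PMT₁ × [1 − ((1+g)/(1+r))^n] / (r − g) = 18,900 × [1 − ((1+0.0149)/(1+r))^20] / (r − 0.0149) = A$313,971.12.

A$313,971.12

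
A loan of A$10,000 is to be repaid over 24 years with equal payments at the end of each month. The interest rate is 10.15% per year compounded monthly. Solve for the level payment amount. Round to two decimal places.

A$92.79

Level ordinary annuity; solve PV = PMT × [(1 − (1+r)^−n)/r] for PMT.
Periodic rate r = 0.1015/12 per month; n is counted in months.
With n = 288: PMT = 10,000 / ([(1 − (1+r)^−n)/r]) = A$92.79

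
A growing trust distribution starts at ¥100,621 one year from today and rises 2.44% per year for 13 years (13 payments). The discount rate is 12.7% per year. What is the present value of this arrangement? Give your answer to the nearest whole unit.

Periodic rate r = 0.127 per year.
Growing ordinary annuity: PV = PMT₁ × [1 − ((1+g)/(1+r))^n] / (r − g) = 100,621 × [1 − ((1+0.0244)/(1+r))^13] / (r − 0.0244) = ¥697,158.

¥697,158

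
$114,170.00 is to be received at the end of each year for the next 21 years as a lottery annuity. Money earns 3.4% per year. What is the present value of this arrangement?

$1,693,985.44

This is an ordinary annuity: 21 payments of $114,170.00 at the end of each year.
Periodic rate r = 0.034 per year.
PV = PMT × [(1 − (1+r)^−n)/r] = 114,170 × [1 − (1+r)^−21] / r = $1,693,985.44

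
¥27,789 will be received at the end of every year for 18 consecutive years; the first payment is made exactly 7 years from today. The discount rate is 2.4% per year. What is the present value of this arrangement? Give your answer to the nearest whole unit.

Ordinary annuity of 18 payments, first payment at period 7.
Periodic rate r = 0.024 per year.
The ordinary-annuity PV formula values the stream one period before the first payment (period 6); discount that back 6 periods:
PV₀ = 27,789 × [1 − (1+r)^−18] / r × (1+r)^−6 = ¥348,962

¥348,962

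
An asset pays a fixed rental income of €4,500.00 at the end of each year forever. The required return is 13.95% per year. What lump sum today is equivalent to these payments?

€32,258.06

Periodic rate r = 0.1395 per year.
Level perpetuity: PV = PMT / r = 4,500 / (0.1395) = €32,258.06.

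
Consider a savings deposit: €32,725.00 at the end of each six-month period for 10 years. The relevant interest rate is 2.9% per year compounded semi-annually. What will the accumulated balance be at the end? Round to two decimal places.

This is an ordinary annuity: 20 deposits of €32,725.00 at the end of each six-month period.
Periodic rate r = 0.029/2 per half-year; n is counted in half-years.
FV = PMT × [((1+r)^n − 1)/r] = 32,725 × [(1+r)^20 − 1] / r = €753,007.70

€753,007.70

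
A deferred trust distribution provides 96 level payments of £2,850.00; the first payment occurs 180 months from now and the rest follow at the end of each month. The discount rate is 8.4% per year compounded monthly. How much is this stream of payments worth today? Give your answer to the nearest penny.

Ordinary annuity of 96 payments, first payment at period 180.
Periodic rate r = 0.084/12 per month; n is counted in months.
The ordinary-annuity PV formula values the stream one period before the first payment (period 179); discount that back 179 periods:
PV₀ = 2,850 × [1 − (1+r)^−96] / r × (1+r)^−179 = £57,015.82

£57,015.82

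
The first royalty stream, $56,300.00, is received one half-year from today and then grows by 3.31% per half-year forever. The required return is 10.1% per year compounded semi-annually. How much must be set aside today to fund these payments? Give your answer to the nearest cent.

Periodic rate r = 0.101/2 per half-year.
Growing perpetuity (Gordon): PV = PMT₁ / (r − g) = 56,300 / (r − 0.0331) = $3,235,632.18.

$3,235,632.18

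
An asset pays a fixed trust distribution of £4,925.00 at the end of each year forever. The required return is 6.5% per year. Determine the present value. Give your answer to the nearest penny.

Periodic rate r = 0.065 per year.
Level perpetuity: PV = PMT / r = 4,925 / (0.065) = £75,769.23.

£75,769.23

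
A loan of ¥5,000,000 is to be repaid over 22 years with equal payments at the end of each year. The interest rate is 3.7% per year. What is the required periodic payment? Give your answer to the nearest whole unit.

¥336,145

Level ordinary annuity; solve PV = PMT × [(1 − (1+r)^−n)/r] for PMT.
Periodic rate r = 0.037 per year.
With n = 22: PMT = 5,000,000 / ([(1 − (1+r)^−n)/r]) = ¥336,145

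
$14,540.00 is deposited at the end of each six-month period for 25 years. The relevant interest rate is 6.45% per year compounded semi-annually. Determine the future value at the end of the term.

This is an ordinary annuity: 50 deposits of $14,540.00 at the end of each six-month period.
Periodic rate r = 0.0645/2 per half-year; n is counted in half-years.
FV = PMT × [((1+r)^n − 1)/r] = 14,540 × [(1+r)^50 − 1] / r = $1,753,490.76

$1,753,490.76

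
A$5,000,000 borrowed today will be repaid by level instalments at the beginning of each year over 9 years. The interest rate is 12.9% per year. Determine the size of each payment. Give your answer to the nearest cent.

Level annuity due; solve PV = PMT × [(1 − (1+r)^−n)/r] × (1+r) for PMT.
Periodic rate r = 0.129 per year.
With n = 9: PMT = 5,000,000 / ([(1 − (1+r)^−n)/r] × (1+r)) = A$859,809.21

A$859,809.21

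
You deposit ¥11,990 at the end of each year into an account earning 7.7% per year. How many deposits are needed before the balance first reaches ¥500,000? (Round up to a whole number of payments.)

Periodic rate r = 0.077 per year.
Ordinary annuity FV: 500,000 = 11,990 × [((1+r)^n − 1)/r].
(1+r)^n = 1 + 500,000 × r / 11,990, so n = ln(1 + 500,000·r/11,990) / ln(1+r) = 19.38.
Round up to a whole number of payments: n = 20.

20 payments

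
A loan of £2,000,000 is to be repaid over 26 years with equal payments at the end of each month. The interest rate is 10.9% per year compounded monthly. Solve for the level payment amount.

£19,316.67

Level ordinary annuity; solve PV = PMT × [(1 − (1+r)^−n)/r] for PMT.
Periodic rate r = 0.109/12 per month; n is counted in months.
With n = 312: PMT = 2,000,000 / ([(1 − (1+r)^−n)/r]) = £19,316.67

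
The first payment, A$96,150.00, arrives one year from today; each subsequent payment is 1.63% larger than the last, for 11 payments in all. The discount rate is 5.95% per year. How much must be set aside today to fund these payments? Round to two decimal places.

A$817,715.53

Periodic rate r = 0.0595 per year.
Growing ordinary annuity: PV = PMT₁ × [1 − ((1+g)/(1+r))^n] / (r − g) = 96,150 × [1 − ((1+0.0163)/(1+r))^11] / (r − 0.0163) = A$817,715.53.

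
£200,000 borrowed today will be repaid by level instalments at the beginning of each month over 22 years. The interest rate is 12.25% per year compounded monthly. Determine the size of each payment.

Level annuity due; solve PV = PMT × [(1 − (1+r)^−n)/r] × (1+r) for PMT.
Periodic rate r = 0.1225/12 per month; n is counted in months.
With n = 264: PMT = 200,000 / ([(1 − (1+r)^−n)/r] × (1+r)) = £2,169.59

£2,169.59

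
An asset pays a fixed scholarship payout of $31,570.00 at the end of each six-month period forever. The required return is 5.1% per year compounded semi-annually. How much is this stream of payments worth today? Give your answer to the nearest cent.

$1,238,039.22

Periodic rate r = 0.051/2 per half-year.
Level perpetuity: PV = PMT / r = 31,570 / (0.051/2) = $1,238,039.22.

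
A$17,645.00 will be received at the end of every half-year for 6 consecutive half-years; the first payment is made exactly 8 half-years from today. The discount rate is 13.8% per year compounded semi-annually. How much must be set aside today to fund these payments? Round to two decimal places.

A$52,883.82

Ordinary annuity of 6 payments, first payment at period 8.
Periodic rate r = 0.138/2 per half-year; n is counted in half-years.
The ordinary-annuity PV formula values the stream one period before the first payment (period 7); discount that back 7 periods:
PV₀ = 17,645 × [1 − (1+r)^−6] / r × (1+r)^−7 = A$52,883.82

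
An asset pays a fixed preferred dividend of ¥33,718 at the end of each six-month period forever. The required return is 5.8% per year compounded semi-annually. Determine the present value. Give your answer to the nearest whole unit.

¥1,162,690

Periodic rate r = 0.058/2 per half-year.
Level perpetuity: PV = PMT / r = 33,718 / (0.058/2) = ¥1,162,690.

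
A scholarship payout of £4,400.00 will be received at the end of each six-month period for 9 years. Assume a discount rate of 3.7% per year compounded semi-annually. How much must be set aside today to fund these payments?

£66,843.26

This is an ordinary annuity: 18 payments of £4,400.00 at the end of each six-month period.
Periodic rate r = 0.037/2 per half-year; n is counted in half-years.
PV = PMT × [(1 − (1+r)^−n)/r] = 4,400 × [1 − (1+r)^−18] / r = £66,843.26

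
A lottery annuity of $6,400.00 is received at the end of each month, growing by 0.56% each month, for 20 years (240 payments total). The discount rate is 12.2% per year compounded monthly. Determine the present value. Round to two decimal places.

$929,053.08

Periodic rate r = 0.122/12 per month; n is counted in months.
Growing ordinary annuity: PV = PMT₁ × [1 − ((1+g)/(1+r))^n] / (r − g) = 6,400 × [1 − ((1+0.0056)/(1+r))^240] / (r − 0.0056) = $929,053.08.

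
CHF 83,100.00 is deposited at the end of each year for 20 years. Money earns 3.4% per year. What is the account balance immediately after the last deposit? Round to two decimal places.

CHF 2,326,041.65

This is an ordinary annuity: 20 deposits of CHF 83,100.00 at the end of each year.
Periodic rate r = 0.034 per year.
FV = PMT × [((1+r)^n − 1)/r] = 83,100 × [(1+r)^20 − 1] / r = CHF 2,326,041.65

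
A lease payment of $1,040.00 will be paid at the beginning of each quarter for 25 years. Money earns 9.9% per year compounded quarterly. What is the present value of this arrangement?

$39,325.26

This is an annuity due: 100 payments of $1,040.00 at the beginning of each quarter.
Periodic rate r = 0.099/4 per quarter; n is counted in quarters.
PV = PMT × [(1 − (1+r)^−n)/r] × (1+r) = 1,040 × [1 − (1+r)^−100] / r × (1+r) = $39,325.26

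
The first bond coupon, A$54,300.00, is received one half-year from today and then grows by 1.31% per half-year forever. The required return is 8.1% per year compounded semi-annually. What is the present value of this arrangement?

A$1,981,751.82

Periodic rate r = 0.081/2 per half-year.
Growing perpetuity (Gordon): PV = PMT₁ / (r − g) = 54,300 / (r − 0.0131) = A$1,981,751.82.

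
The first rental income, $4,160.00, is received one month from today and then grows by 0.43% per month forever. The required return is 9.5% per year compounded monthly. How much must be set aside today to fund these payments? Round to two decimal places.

$1,150,230.41

Periodic rate r = 0.095/12 per month.
Growing perpetuity (Gordon): PV = PMT₁ / (r − g) = 4,160 / (r − 0.0043) = $1,150,230.41.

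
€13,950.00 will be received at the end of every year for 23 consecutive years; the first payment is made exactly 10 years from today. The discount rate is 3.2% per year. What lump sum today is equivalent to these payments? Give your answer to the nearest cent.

€169,225.90

Ordinary annuity of 23 payments, first payment at period 10.
Periodic rate r = 0.032 per year.
The ordinary-annuity PV formula values the stream one period before the first payment (period 9); discount that back 9 periods:
PV₀ = 13,950 × [1 − (1+r)^−23] / r × (1+r)^−9 = €169,225.90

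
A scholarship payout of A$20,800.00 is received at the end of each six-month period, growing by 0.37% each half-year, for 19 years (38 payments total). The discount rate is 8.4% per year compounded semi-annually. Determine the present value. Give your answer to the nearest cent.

A$412,210.86

Periodic rate r = 0.084/2 per half-year; n is counted in half-years.
Growing ordinary annuity: PV = PMT₁ × [1 − ((1+g)/(1+r))^n] / (r − g) = 20,800 × [1 − ((1+0.0037)/(1+r))^38] / (r − 0.0037) = A$412,210.86.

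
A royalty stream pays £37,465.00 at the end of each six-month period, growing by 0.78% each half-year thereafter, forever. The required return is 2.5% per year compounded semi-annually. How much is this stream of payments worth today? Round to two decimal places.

Periodic rate r = 0.025/2 per half-year.
Growing perpetuity (Gordon): PV = PMT₁ / (r − g) = 37,465 / (r − 0.0078) = £7,971,276.60.

£7,971,276.60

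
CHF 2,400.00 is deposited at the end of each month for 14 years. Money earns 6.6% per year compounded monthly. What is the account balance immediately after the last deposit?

CHF 660,208.33

This is an ordinary annuity: 168 deposits of CHF 2,400.00 at the end of each month.
Periodic rate r = 0.066/12 per month; n is counted in months.
FV = PMT × [((1+r)^n − 1)/r] = 2,400 × [(1+r)^168 − 1] / r = CHF 660,208.33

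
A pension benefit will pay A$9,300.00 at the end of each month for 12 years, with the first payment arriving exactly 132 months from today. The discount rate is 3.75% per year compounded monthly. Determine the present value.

Ordinary annuity of 144 payments, first payment at period 132.
Periodic rate r = 0.0375/12 per month; n is counted in months.
The ordinary-annuity PV formula values the stream one period before the first payment (period 131); discount that back 131 periods:
PV₀ = 9,300 × [1 − (1+r)^−144] / r × (1+r)^−131 = A$715,712.45

A$715,712.45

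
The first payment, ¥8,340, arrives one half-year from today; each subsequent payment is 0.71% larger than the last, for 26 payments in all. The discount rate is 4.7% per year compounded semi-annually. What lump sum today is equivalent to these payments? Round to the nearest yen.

Periodic rate r = 0.047/2 per half-year; n is counted in half-years.
Growing ordinary annuity: PV = PMT₁ × [1 − ((1+g)/(1+r))^n] / (r − g) = 8,340 × [1 − ((1+0.0071)/(1+r))^26] / (r − 0.0071) = ¥174,399.

¥174,399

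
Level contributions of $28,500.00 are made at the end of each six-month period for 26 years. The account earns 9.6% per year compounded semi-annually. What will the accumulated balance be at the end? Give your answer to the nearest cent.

$6,204,393.38

This is an ordinary annuity: 52 deposits of $28,500.00 at the end of each six-month period.
Periodic rate r = 0.096/2 per half-year; n is counted in half-years.
FV = PMT × [((1+r)^n − 1)/r] = 28,500 × [(1+r)^52 − 1] / r = $6,204,393.38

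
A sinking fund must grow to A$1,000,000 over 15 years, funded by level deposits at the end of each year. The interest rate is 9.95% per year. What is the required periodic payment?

Level ordinary annuity; solve FV = PMT × [((1+r)^n − 1)/r] for PMT.
Periodic rate r = 0.0995 per year.
With n = 15: PMT = 1,000,000 / ([((1+r)^n − 1)/r]) = A$31,598.76

A$31,598.76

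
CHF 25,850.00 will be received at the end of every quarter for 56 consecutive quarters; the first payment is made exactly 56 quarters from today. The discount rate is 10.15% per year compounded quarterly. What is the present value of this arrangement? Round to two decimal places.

CHF 193,640.36

Ordinary annuity of 56 payments, first payment at period 56.
Periodic rate r = 0.1015/4 per quarter; n is counted in quarters.
The ordinary-annuity PV formula values the stream one period before the first payment (period 55); discount that back 55 periods:
PV₀ = 25,850 × [1 − (1+r)^−56] / r × (1+r)^−55 = CHF 193,640.36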